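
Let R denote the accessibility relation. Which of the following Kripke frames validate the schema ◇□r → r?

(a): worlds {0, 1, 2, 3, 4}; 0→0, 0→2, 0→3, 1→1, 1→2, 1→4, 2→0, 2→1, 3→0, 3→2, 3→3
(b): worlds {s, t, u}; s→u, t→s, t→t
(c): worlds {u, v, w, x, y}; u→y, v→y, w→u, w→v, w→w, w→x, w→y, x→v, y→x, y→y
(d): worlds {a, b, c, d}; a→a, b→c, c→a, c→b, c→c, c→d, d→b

none

This is the axiom for symmetry; its first-order frame correspondent is ∀x ∀y (Rxy → Ryx).
(a): fails — R32 but not R23.
(b): fails — Rsu but not Rus.
(c): fails — Ryx but not Rxy.
(d): fails — Rcd but not Rdc.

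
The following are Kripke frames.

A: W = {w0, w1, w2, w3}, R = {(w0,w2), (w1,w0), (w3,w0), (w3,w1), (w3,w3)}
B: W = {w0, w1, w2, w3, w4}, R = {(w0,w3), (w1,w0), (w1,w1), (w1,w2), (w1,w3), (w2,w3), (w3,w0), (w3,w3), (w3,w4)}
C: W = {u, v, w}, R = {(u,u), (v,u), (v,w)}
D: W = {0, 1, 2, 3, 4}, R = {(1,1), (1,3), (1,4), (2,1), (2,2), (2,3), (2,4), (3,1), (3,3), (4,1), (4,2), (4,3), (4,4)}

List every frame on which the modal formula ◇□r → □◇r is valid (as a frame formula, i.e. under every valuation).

D

This is the axiom for convergence; its first-order frame correspondent is ∀x ∀y ∀z (Rxy ∧ Rxz → ∃w (Ryw ∧ Rzw)).
A: fails — Rw0w2 and Rw0w2 but w2 and w2 have no common successor.
B: fails — Rw3w0 and Rw3w4 but w0 and w4 have no common successor.
C: fails — Rvu and Rvw but u and w have no common successor.
D: condition met.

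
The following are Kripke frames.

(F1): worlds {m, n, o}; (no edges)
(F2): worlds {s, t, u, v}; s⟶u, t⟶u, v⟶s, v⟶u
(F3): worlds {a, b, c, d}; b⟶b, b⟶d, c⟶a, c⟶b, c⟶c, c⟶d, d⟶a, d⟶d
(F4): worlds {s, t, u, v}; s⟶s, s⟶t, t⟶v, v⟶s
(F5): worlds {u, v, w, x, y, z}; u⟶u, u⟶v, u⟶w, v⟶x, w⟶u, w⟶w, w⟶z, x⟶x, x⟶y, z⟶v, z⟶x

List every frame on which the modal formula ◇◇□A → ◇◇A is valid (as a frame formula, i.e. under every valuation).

(F1)

Frame correspondent (Sahlqvist): ∀x ∀y (xR²y → ∃w (yRw ∧ xR²w)) — i.e. a generalized confluence (Geach) condition.
(F1): satisfies the condition.
(F2): fails — vR²u but no w with uRw and vR²w.
(F3): fails — bR²a but no w with aRw and bR²w.
(F4): fails — vR²t but no w with tRw and vR²w.
(F5): fails — vR²y but no t with yRt and vR²t.
Valid on: (F1).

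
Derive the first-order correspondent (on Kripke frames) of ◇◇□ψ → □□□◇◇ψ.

This is a Sahlqvist (Geach-type) schema ◇^2□^1ψ → □^3◇^2ψ.
First-order correspondent: ∀x ∀y ∀z ((xR²y ∧ xR³z) → ∃w (yRw ∧ zR²w)).

∀x ∀y ∀z ((xR²y ∧ xR³z) → ∃w (yRw ∧ zR²w))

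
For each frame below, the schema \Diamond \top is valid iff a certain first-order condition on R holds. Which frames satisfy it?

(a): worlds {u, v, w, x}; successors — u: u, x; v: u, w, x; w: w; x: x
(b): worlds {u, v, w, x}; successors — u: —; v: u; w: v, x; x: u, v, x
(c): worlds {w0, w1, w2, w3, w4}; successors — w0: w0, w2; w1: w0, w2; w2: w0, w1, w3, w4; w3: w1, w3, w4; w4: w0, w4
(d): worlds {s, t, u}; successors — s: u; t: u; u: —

(a), (c)

The schema corresponds to seriality: \forall x \exists y Rxy.
(a): satisfies the condition.
(b): fails — world u has no successor.
(c): satisfies the condition.
(d): fails — world u has no successor.
Valid on: (a), (c).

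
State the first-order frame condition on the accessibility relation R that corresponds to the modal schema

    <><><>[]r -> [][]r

forall x forall y forall z ((x R^3 y & x R^2 z) -> exists w (yRw & z = w))

This is a Sahlqvist (Geach-type) schema ◇^3□^1r → □^2◇^0r.
First-order correspondent: forall x forall y forall z ((x R^3 y & x R^2 z) -> exists w (yRw & z = w)).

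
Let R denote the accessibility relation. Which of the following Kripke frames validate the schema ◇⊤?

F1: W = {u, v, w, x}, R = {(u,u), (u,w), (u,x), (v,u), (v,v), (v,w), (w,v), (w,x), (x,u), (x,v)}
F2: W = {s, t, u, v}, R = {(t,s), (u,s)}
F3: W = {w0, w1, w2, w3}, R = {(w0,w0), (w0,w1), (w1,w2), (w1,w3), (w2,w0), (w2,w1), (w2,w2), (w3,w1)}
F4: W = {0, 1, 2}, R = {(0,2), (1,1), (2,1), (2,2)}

Frame correspondent (Sahlqvist): ∀x ∃y Rxy — i.e. seriality.
F1: satisfies the condition.
F2: fails — world s has no successor.
F3: satisfies the condition.
F4: satisfies the condition.

F1, F3, F4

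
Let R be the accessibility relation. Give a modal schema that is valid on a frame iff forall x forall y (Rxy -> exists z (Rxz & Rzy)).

A defining formula is □□p → □p (the C4 axiom).
Suppose □□p→□p is valid. Take Rxy and set V(p)={w : xR²w}. Then □□p at x, so □p at x, so p at y, i.e. ∃z(Rxz∧Rzy).

□□p → □p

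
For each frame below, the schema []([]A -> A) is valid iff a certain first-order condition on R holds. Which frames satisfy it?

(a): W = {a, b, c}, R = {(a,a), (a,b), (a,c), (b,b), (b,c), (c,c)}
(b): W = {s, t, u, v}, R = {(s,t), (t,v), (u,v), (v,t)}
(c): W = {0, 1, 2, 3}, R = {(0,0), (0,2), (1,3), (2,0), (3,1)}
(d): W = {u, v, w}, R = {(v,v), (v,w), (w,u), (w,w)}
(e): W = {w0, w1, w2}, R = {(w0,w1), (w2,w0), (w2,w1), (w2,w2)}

The schema corresponds to shift-reflexivity: forall x forall y (Rxy -> Ryy).
(a): ✓.
(b): fails — Ruv but not Rvv.
(c): fails — R31 but not R11.
(d): fails — Rwu but not Ruu.
(e): fails — Rw0w1 but not Rw1w1.

(a)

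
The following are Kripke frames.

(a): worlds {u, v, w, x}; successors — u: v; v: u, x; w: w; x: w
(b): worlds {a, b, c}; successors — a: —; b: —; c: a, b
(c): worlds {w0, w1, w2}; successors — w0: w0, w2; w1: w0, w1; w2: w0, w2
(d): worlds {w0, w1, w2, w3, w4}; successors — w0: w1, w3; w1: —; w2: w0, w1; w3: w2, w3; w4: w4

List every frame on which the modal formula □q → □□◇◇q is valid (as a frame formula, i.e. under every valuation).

The schema corresponds to a generalized confluence (Geach) condition: ∀x ∀z (xR²z → ∃w (xRw ∧ zR²w)).
(a): fails — uR²u but no t with uRt and uR²t.
(b): ✓.
(c): ✓.
(d): fails — w2R²w1 but no w with w2Rw and w1R²w.

(b), (c)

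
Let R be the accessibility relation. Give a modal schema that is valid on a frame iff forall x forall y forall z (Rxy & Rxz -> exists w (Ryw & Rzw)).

The condition is convergence. The .2 schema ◇□q → □◇q defines it.
Suppose ◇□q→□◇q is valid. Take Rxy, Rxz and set V(q)={w : Ryw}. Then □q at y so ◇□q at x, so □◇q at x, so ◇q at z, giving w with Rzw and Ryw.

◇□q → □◇q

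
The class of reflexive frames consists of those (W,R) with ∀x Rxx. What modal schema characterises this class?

□r → r

A defining formula is □r → r (the T axiom).
Suppose □r→r is valid. At any x set V(r)={w : Rxw}. Then □r holds at x, so r holds at x, i.e. Rxx.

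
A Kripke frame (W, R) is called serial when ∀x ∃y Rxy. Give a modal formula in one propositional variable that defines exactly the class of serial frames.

This is seriality; the standard corresponding axiom is D: □s → ◇s.
Suppose □s→◇s is valid. At any x set V(s)=W. Then □s at x, so ◇s at x, so x has a successor.

□s → ◇s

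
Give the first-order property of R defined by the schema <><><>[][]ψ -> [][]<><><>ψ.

forall x forall y forall z ((x R^3 y & x R^2 z) -> exists w (y R^2 w & z R^3 w))

This is a Sahlqvist (Geach-type) schema ◇^3□^2ψ → □^2◇^3ψ.
First-order correspondent: forall x forall y forall z ((x R^3 y & x R^2 z) -> exists w (y R^2 w & z R^3 w)).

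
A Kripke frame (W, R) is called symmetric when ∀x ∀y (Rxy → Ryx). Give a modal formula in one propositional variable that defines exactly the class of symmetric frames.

A defining formula is s → □◇s (the B axiom).

s → □◇s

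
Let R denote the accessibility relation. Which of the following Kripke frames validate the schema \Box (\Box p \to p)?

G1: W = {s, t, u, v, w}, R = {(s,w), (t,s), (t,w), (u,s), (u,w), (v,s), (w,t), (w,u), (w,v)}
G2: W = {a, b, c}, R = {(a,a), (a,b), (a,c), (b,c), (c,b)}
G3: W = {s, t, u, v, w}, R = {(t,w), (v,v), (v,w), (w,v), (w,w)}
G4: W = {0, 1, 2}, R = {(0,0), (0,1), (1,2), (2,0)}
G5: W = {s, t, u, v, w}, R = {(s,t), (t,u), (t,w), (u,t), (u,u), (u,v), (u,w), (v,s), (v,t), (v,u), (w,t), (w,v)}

G3

The schema corresponds to shift-reflexivity: \forall x \forall y (Rxy \to Ryy).
G1: fails — Rwt but not Rtt.
G2: fails — Rbc but not Rcc.
G3: holds.
G4: fails — R01 but not R11.
G5: fails — Ruv but not Rvv.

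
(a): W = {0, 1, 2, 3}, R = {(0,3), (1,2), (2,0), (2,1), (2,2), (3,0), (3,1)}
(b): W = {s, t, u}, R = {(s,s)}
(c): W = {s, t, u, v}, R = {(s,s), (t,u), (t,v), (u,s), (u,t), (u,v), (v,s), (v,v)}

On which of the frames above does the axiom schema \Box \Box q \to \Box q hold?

The schema corresponds to density: \forall x \forall y (Rxy \to \exists z (Rxz \wedge Rzy)).
(a): fails — R31 but no z with R3z and Rz1.
(b): satisfies the condition.
(c): fails — Rut but no z with Ruz and Rzt.

(b)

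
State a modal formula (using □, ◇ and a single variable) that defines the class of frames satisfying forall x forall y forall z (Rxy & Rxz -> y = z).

◇r → □r

A defining formula is ◇r → □r (the CD axiom).
Suppose ◇r→□r is valid. Take Rxy, Rxz and set V(r)={y}. Then ◇r at x, so □r at x, so r at z, i.e. z=y.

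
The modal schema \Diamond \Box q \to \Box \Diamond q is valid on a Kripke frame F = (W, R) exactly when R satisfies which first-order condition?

convergence: \forall x \forall y \forall z (Rxy \wedge Rxz \to \exists w (Ryw \wedge Rzw))

Suppose ◇□q→□◇q is valid. Take Rxy, Rxz and set V(q)={w : Ryw}. Then □q at y so ◇□q at x, so □◇q at x, so ◇q at z, giving w with Rzw and Ryw.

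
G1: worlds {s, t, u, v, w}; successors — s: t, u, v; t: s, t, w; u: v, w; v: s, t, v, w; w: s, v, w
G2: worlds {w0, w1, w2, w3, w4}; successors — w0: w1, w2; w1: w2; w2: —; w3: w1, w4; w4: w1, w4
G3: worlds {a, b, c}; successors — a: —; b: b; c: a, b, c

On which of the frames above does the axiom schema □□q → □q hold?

G3

The schema corresponds to density: ∀x ∀y (Rxy → ∃z (Rxz ∧ Rzy)).
G1: fails — Rsu but no z with Rsz and Rzu.
G2: fails — Rw1w2 but no z with Rw1z and Rzw2.
G3: holds.
Valid on: G3.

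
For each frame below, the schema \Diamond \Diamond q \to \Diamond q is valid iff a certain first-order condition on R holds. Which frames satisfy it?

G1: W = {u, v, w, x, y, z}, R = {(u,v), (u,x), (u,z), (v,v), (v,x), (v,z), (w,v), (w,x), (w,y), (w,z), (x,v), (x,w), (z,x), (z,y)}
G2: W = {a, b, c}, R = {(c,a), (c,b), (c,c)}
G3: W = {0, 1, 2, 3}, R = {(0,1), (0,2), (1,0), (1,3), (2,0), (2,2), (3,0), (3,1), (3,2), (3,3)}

G2

Frame correspondent (Sahlqvist): \forall x \forall y \forall z (Rxy \wedge Ryz \to Rxz) — i.e. transitivity.
G1: fails — Ruz and Rzy but not Ruy.
G2: condition met.
G3: fails — R10 and R02 but not R12.
Valid on: G2.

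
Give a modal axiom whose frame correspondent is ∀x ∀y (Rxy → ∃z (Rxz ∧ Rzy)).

This is density; the standard corresponding axiom is C4: □□ψ → □ψ.
Suppose □□ψ→□ψ is valid. Take Rxy and set V(ψ)={w : xR²w}. Then □□ψ at x, so □ψ at x, so ψ at y, i.e. ∃z(Rxz∧Rzy).

□□ψ → □ψ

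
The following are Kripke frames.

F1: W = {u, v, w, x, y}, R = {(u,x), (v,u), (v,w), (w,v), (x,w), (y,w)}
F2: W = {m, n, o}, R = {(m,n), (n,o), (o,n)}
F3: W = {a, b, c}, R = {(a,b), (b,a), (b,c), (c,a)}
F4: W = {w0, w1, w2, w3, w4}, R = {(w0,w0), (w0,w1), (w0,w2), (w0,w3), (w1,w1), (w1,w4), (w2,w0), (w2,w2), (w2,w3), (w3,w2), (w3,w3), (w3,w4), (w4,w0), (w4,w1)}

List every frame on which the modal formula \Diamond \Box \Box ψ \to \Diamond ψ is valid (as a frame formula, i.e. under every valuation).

F2, F4

This is the axiom for a generalized confluence (Geach) condition; its first-order frame correspondent is \forall x \forall y (xRy \to \exists w (y R^2 w \wedge xRw)).
F1: fails — uRx but no t with xR²t and uRt.
F2: condition met.
F3: fails — bRc but no w with cR²w and bRw.
F4: condition met.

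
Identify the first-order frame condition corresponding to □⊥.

emptiness of R

□⊥ is valid iff no world has any successor (otherwise □⊥ fails at any world with one).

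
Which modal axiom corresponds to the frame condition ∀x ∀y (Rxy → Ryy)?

□(□s → s)

This is shift-reflexivity; the standard corresponding axiom is T□: □(□s → s).
Suppose □(□s→s) is valid. Take Rxy and set V(s)={w : Ryw}. Then at y, □s holds; since □(□s→s) at x, □s→s at y, so s at y, i.e. Ryy.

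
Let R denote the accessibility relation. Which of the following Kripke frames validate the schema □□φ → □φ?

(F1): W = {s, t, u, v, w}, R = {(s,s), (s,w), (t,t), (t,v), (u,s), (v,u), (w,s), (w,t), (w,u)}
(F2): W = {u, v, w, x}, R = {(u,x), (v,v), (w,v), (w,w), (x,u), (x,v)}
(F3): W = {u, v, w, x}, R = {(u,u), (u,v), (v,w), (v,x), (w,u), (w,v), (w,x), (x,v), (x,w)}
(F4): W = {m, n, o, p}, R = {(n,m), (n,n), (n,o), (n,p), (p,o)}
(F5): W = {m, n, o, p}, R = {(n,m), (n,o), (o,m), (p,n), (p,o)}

This is the axiom for density; its first-order frame correspondent is ∀x ∀y (Rxy → ∃z (Rxz ∧ Rzy)).
(F1): fails — Rwu but no z with Rwz and Rzu.
(F2): fails — Rxu but no z with Rxz and Rzu.
(F3): ✓.
(F4): fails — Rpo but no z with Rpz and Rzo.
(F5): fails — Rom but no z with Roz and Rzm.
Valid on: (F3).

(F3)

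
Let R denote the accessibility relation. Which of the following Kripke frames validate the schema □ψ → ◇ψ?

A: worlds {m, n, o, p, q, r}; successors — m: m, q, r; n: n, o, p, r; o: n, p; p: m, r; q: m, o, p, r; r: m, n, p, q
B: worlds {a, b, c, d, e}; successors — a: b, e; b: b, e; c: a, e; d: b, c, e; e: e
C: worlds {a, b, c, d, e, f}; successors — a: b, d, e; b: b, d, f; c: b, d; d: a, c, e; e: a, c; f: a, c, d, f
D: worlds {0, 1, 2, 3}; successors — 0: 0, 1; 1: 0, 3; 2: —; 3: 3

A, B, C

This is the axiom for seriality; its first-order frame correspondent is ∀x ∃y Rxy.
A: condition met.
B: condition met.
C: condition met.
D: fails — world 2 has no successor.
Valid on: A, B, C.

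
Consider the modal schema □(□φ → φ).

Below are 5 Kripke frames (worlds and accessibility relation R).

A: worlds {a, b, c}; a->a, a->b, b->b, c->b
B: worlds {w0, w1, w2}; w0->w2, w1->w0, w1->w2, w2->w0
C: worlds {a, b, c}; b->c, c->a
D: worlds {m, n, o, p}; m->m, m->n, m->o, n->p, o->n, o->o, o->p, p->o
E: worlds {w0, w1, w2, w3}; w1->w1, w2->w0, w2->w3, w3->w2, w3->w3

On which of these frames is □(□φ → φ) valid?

This is the axiom for shift-reflexivity; its first-order frame correspondent is ∀x ∀y (Rxy → Ryy).
A: ✓.
B: fails — Rw1w2 but not Rw2w2.
C: fails — Rca but not Raa.
D: fails — Ron but not Rnn.
E: fails — Rw3w2 but not Rw2w2.

A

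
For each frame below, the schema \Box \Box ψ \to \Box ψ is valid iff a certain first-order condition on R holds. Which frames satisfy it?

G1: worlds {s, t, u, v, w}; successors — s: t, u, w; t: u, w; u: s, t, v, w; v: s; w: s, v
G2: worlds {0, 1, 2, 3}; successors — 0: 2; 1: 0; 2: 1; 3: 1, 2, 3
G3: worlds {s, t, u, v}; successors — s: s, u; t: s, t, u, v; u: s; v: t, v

The schema corresponds to density: \forall x \forall y (Rxy \to \exists z (Rxz \wedge Rzy)).
G1: fails — Rvs but no z with Rvz and Rzs.
G2: fails — R10 but no z with R1z and Rz0.
G3: holds.

G3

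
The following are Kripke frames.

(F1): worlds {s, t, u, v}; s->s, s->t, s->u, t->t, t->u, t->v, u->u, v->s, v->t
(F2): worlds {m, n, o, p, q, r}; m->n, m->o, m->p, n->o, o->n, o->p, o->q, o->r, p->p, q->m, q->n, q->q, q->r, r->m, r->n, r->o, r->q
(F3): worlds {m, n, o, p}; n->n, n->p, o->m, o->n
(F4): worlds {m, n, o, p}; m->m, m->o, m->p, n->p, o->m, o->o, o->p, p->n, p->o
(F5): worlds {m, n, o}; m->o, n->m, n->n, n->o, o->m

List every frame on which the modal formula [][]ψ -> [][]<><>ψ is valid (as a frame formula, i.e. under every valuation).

The schema corresponds to a generalized confluence (Geach) condition: forall x forall z (x R^2 z -> exists w (x R^2 w & z R^2 w)).
(F1): condition met.
(F2): condition met.
(F3): fails — nR²p but no w with nR²w and pR²w.
(F4): condition met.
(F5): condition met.
Valid on: (F1), (F2), (F4), (F5).

(F1), (F2), (F4), (F5)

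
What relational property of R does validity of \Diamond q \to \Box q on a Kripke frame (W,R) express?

Suppose ◇q→□q is valid. Take Rxy, Rxz and set V(q)={y}. Then ◇q at x, so □q at x, so q at z, i.e. z=y.

partial functionality: \forall x \forall y \forall z (Rxy \wedge Rxz \to y = z)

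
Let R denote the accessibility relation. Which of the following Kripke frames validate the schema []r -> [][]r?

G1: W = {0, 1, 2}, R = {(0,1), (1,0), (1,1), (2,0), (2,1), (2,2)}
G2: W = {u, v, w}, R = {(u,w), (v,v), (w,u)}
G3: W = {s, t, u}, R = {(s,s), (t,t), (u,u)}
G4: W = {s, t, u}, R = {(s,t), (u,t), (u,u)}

G3, G4

The schema corresponds to transitivity: forall x forall y forall z (Rxy & Ryz -> Rxz).
G1: fails — R01 and R10 but not R00.
G2: fails — Rwu and Ruw but not Rww.
G3: ✓.
G4: ✓.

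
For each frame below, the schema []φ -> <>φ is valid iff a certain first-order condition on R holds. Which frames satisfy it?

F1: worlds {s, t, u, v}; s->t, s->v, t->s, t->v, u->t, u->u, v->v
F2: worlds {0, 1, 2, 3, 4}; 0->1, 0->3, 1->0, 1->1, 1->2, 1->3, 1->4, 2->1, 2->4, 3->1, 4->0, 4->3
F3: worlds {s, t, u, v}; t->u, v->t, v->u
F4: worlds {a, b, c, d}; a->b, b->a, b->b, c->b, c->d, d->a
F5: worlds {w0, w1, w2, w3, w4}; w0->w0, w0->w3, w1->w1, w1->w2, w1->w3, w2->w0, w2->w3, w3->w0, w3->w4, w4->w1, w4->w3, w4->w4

F1, F2, F4, F5

Frame correspondent (Sahlqvist): forall x exists y Rxy — i.e. seriality.
F1: holds.
F2: holds.
F3: fails — world s has no successor.
F4: holds.
F5: holds.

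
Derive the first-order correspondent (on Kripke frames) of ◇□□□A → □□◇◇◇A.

This is a Sahlqvist (Geach-type) schema ◇^1□^3A → □^2◇^3A.
Minimal-valuation argument: fix x; take any y with xR^1y and any z with xR^2z. Set V(A) to the set of worlds R-reachable from y in exactly 3 steps. Then □^3A holds at y, so the antecedent holds at x; validity forces ◇^3A at z, giving a w with zR^3w and yR^3w.
First-order correspondent: ∀x ∀y ∀z ((xRy ∧ xR²z) → ∃w (yR³w ∧ zR³w)).

∀x ∀y ∀z ((xRy ∧ xR²z) → ∃w (yR³w ∧ zR³w))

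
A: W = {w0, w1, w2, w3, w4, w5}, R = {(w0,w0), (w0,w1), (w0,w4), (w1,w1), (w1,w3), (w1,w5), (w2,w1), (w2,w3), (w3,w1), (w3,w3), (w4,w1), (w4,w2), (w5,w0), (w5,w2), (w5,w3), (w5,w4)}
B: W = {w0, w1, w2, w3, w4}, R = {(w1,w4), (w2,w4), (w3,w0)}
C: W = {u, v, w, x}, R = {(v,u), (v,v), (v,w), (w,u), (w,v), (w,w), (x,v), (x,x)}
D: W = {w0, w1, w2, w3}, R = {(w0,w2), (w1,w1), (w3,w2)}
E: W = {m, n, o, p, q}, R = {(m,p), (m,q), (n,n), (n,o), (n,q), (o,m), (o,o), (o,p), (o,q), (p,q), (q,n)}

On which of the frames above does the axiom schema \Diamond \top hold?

This is the axiom for seriality; its first-order frame correspondent is \forall x \exists y Rxy.
A: satisfies the condition.
B: fails — world w0 has no successor.
C: fails — world u has no successor.
D: fails — world w2 has no successor.
E: satisfies the condition.

A, E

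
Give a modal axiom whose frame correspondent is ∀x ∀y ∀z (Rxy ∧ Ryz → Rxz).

This is transitivity; the standard corresponding axiom is 4: □q → □□q.
Suppose □q→□□q is valid. Take Rxy, Ryz and set V(q)={w : Rxw}. Then □q at x, so □□q at x, so □q at y, so q at z, i.e. Rxz.

□q → □□q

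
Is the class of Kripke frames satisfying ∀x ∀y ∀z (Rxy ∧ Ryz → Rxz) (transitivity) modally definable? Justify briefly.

Definable; □p → □□p defines it

Yes: it is transitivity, defined by the 4 schema □p → □□p.
Suppose □p→□□p is valid. Take Rxy, Ryz and set V(p)={w : Rxw}. Then □p at x, so □□p at x, so □p at y, so p at z, i.e. Rxz.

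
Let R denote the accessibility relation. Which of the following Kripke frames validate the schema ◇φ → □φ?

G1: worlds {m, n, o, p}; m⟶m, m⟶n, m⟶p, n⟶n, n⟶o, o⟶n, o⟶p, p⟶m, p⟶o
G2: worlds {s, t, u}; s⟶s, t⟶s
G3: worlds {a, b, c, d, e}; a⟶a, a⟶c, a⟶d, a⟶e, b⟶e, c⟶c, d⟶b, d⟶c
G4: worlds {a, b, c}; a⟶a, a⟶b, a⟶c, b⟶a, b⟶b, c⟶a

G2

The schema corresponds to partial functionality: ∀x ∀y ∀z (Rxy ∧ Rxz → y = z).
G1: fails — m sees both m and n.
G2: holds.
G3: fails — a sees both a and c.
G4: fails — a sees both a and b.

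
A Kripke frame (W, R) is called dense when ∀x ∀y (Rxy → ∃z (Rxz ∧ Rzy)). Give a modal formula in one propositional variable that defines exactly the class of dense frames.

□□s → □s

This is density; the standard corresponding axiom is C4: □□s → □s.
Suppose □□s→□s is valid. Take Rxy and set V(s)={w : xR²w}. Then □□s at x, so □s at x, so s at y, i.e. ∃z(Rxz∧Rzy).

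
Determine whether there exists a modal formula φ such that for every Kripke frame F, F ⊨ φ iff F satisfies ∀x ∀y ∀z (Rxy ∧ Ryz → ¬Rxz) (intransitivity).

Any modally definable frame class is closed under surjective bounded morphisms.
The 7-cycle (worlds w0,w1,w2,w3,w4,w5,w6 with w0→w1→w2→w3→w4→w5→w6→w0) is intransitive. Mapping every world to a single reflexive point • is a surjective bounded morphism; the reflexive point is not intransitive (R••∧R•• but R••).
Hence intransitivity is not modally definable.

No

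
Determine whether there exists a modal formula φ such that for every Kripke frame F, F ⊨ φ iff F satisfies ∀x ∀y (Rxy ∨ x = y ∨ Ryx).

Not definable by any modal formula

Modal frame validity is preserved under disjoint unions.
Take 3 disjoint single-world reflexive frames: each is trivially connected, but their disjoint union has 3 worlds with no edge between distinct components, so it is not connected.
So the class is not modally definable.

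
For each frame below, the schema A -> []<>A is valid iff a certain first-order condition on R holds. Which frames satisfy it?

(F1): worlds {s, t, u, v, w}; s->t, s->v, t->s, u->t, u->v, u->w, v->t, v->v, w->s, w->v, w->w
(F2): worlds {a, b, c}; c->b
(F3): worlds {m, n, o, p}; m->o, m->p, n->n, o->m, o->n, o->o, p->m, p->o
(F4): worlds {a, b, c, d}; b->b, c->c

This is the axiom for symmetry; its first-order frame correspondent is forall x forall y (Rxy -> Ryx).
(F1): fails — Ruv but not Rvu.
(F2): fails — Rcb but not Rbc.
(F3): fails — Ron but not Rno.
(F4): satisfies the condition.
Valid on: (F4).

(F4)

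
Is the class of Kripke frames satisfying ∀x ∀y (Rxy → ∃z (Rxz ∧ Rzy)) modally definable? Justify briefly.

The condition is density. A defining modal formula is □□r → □r.

Definable; □□r → □r defines it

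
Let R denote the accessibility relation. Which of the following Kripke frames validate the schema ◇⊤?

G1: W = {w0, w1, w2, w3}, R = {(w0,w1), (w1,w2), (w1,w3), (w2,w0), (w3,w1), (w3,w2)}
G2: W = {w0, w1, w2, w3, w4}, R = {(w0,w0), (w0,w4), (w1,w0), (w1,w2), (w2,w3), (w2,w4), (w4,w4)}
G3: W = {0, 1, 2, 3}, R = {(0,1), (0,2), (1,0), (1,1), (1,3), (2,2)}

G1

This is the axiom for seriality; its first-order frame correspondent is ∀x ∃y Rxy.
G1: satisfies the condition.
G2: fails — world w3 has no successor.
G3: fails — world 3 has no successor.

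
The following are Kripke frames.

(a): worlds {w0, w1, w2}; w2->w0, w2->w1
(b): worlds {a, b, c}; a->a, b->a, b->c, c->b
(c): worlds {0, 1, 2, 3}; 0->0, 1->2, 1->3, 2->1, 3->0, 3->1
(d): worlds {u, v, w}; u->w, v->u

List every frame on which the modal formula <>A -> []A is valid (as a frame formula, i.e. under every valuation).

The schema corresponds to partial functionality: forall x forall y forall z (Rxy & Rxz -> y = z).
(a): fails — w2 sees both w0 and w1.
(b): fails — b sees both a and c.
(c): fails — 1 sees both 2 and 3.
(d): satisfies the condition.

(d)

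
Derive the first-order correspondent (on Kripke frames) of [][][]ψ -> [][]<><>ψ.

forall x forall z (x R^2 z -> exists w (x R^3 w & z R^2 w))

This is a Sahlqvist (Geach-type) schema ◇^0□^3ψ → □^2◇^2ψ.
Minimal-valuation argument: fix x; take any y with xR^0y and any z with xR^2z. Set V(ψ) to the set of worlds R-reachable from y in exactly 3 steps. Then □^3ψ holds at y, so the antecedent holds at x; validity forces ◇^2ψ at z, giving a w with zR^2w and yR^3w.
First-order correspondent: forall x forall z (x R^2 z -> exists w (x R^3 w & z R^2 w)).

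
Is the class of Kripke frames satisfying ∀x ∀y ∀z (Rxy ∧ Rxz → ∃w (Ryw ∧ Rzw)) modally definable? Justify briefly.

Definable; ◇□q → □◇q defines it

The condition is convergence. A defining modal formula is ◇□q → □◇q.
Suppose ◇□q→□◇q is valid. Take Rxy, Rxz and set V(q)={w : Ryw}. Then □q at y so ◇□q at x, so □◇q at x, so ◇q at z, giving w with Rzw and Ryw.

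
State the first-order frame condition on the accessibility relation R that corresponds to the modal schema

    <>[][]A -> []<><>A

This is a Sahlqvist (Geach-type) schema ◇^1□^2A → □^1◇^2A.
First-order correspondent: forall x forall y forall z ((xRy & xRz) -> exists w (y R^2 w & z R^2 w)).

forall x forall y forall z ((xRy & xRz) -> exists w (y R^2 w & z R^2 w))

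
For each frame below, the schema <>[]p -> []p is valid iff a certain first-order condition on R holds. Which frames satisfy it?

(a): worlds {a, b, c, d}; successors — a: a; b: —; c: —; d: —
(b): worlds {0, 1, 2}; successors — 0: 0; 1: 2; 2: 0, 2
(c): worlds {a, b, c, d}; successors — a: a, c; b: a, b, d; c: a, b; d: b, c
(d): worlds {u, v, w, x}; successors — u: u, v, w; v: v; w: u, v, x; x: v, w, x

The schema corresponds to the Euclidean property: forall x forall y forall z (Rxy & Rxz -> Ryz).
(a): satisfies the condition.
(b): fails — R20 and R22 but not R02.
(c): fails — Rac and Rac but not Rcc.
(d): fails — Ruv and Ruw but not Rvw.

(a)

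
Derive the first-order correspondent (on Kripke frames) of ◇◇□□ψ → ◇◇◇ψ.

∀x ∀y (xR²y → ∃w (yR²w ∧ xR³w))

This is a Sahlqvist (Geach-type) schema ◇^2□^2ψ → □^0◇^3ψ.
First-order correspondent: ∀x ∀y (xR²y → ∃w (yR²w ∧ xR³w)).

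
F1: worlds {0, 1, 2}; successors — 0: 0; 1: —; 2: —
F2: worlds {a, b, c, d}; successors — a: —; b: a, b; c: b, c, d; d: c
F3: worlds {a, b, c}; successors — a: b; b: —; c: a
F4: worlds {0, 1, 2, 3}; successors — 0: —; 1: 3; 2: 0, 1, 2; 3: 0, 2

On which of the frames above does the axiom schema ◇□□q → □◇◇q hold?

Frame correspondent (Sahlqvist): ∀x ∀y ∀z ((xRy ∧ xRz) → ∃w (yR²w ∧ zR²w)) — i.e. a generalized confluence (Geach) condition.
F1: condition met.
F2: fails — bRa, bRa but no w with aR²w and aR²w.
F3: fails — aRb, aRb but no w with bR²w and bR²w.
F4: fails — 2R0, 2R0 but no w with 0R²w and 0R²w.
Valid on: F1.

F1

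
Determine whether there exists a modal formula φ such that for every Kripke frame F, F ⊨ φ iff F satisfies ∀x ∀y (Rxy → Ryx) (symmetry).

Yes, by q → □◇q

This is a Sahlqvist condition; the B axiom q → □◇q defines it.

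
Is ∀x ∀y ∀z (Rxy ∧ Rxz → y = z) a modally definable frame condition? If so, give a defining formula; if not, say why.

Yes, by ◇r → □r

The condition is partial functionality. A defining modal formula is ◇r → □r.
Suppose ◇r→□r is valid. Take Rxy, Rxz and set V(r)={y}. Then ◇r at x, so □r at x, so r at z, i.e. z=y.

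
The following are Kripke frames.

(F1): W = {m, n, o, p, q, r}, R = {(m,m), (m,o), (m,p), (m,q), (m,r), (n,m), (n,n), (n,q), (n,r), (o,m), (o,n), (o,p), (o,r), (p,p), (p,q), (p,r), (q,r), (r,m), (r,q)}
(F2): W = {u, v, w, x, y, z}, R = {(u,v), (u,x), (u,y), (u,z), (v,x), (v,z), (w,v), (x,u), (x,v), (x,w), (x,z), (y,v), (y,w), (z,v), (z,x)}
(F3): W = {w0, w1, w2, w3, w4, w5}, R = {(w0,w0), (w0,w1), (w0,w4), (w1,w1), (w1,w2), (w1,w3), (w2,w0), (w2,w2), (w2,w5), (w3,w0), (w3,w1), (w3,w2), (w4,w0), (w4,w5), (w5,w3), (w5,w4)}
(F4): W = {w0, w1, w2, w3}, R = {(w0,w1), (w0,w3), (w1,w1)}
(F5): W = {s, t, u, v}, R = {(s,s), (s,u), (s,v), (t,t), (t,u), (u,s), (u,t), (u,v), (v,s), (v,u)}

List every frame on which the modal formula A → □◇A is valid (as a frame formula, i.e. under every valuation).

Frame correspondent (Sahlqvist): ∀x ∀y (Rxy → Ryx) — i.e. symmetry.
(F1): fails — Ron but not Rno.
(F2): fails — Ruv but not Rvu.
(F3): fails — Rw1w2 but not Rw2w1.
(F4): fails — Rw0w1 but not Rw1w0.
(F5): satisfies the condition.

(F5)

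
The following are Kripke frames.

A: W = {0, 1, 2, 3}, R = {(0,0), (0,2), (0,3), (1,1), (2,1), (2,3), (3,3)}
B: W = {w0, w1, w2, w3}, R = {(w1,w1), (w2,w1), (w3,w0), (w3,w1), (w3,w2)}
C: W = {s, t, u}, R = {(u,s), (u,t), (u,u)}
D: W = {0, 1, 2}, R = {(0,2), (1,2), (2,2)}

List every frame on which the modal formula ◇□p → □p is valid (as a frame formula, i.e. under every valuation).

Frame correspondent (Sahlqvist): ∀x ∀y ∀z ((xRy ∧ xRz) → ∃w (yRw ∧ z = w)) — i.e. a generalized confluence (Geach) condition.
A: fails — 0R2, 0R0 but no w with 2Rw and 0=w.
B: fails — w3Rw0, w3Rw0 but no w with w0Rw and w0=w.
C: fails — uRs, uRs but no w with sRw and s=w.
D: holds.
Valid on: D.

D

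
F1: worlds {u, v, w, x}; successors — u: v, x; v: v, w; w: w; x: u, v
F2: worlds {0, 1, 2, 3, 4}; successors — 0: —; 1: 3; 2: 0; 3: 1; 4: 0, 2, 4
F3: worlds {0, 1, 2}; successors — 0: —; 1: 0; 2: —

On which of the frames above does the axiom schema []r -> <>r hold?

The schema corresponds to seriality: forall x exists y Rxy.
F1: condition met.
F2: fails — world 0 has no successor.
F3: fails — world 0 has no successor.
Valid on: F1.

F1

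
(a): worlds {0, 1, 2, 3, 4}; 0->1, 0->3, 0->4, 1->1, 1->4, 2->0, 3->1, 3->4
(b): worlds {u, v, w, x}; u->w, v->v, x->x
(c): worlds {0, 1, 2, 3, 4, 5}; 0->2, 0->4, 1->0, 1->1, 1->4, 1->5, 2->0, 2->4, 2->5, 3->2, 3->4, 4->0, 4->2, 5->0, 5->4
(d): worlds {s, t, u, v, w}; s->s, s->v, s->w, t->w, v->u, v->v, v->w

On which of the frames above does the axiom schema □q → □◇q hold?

(c)

The schema corresponds to a generalized confluence (Geach) condition: ∀x ∀z (xRz → ∃w (xRw ∧ zRw)).
(a): fails — 0R4 but no w with 0Rw and 4Rw.
(b): fails — uRw but no t with uRt and wRt.
(c): holds.
(d): fails — sRw but no w* with sRw* and wRw*.
Valid on: (c).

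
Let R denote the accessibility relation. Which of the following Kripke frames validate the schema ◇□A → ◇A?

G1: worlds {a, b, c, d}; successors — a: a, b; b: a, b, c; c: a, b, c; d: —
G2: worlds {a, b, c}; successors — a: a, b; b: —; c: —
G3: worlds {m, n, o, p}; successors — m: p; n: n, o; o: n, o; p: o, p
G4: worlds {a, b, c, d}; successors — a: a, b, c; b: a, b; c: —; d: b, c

Frame correspondent (Sahlqvist): ∀x ∀y (xRy → ∃w (yRw ∧ xRw)) — i.e. a generalized confluence (Geach) condition.
G1: holds.
G2: fails — aRb but no w with bRw and aRw.
G3: holds.
G4: fails — aRc but no w with cRw and aRw.

G1, G3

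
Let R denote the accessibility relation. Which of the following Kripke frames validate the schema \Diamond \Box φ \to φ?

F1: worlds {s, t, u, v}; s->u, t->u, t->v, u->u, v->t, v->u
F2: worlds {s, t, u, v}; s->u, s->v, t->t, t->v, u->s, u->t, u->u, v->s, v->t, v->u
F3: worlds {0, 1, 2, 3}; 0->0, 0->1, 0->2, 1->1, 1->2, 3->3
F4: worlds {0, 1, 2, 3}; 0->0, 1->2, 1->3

The schema corresponds to symmetry: \forall x \forall y (Rxy \to Ryx).
F1: fails — Rvu but not Ruv.
F2: fails — Rut but not Rtu.
F3: fails — R02 but not R20.
F4: fails — R12 but not R21.

none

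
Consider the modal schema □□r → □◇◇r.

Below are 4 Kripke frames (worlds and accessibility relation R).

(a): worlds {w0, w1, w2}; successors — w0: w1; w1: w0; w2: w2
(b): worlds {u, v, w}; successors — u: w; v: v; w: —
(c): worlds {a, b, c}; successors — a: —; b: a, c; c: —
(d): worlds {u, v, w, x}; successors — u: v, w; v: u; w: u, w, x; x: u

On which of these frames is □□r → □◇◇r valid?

(d)

The schema corresponds to a generalized confluence (Geach) condition: ∀x ∀z (xRz → ∃w (xR²w ∧ zR²w)).
(a): fails — w0Rw1 but no w with w0R²w and w1R²w.
(b): fails — uRw but no t with uR²t and wR²t.
(c): fails — bRa but no w with bR²w and aR²w.
(d): ✓.
Valid on: (d).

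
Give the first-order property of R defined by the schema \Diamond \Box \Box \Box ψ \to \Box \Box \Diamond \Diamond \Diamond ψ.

\forall x \forall y \forall z ((xRy \wedge x R^2 z) \to \exists w (y R^3 w \wedge z R^3 w))

This is a Sahlqvist (Geach-type) schema ◇^1□^3ψ → □^2◇^3ψ.
First-order correspondent: \forall x \forall y \forall z ((xRy \wedge x R^2 z) \to \exists w (y R^3 w \wedge z R^3 w)).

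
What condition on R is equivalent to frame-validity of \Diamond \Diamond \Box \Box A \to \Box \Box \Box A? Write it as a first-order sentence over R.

This is a Sahlqvist (Geach-type) schema ◇^2□^2A → □^3◇^0A.
First-order correspondent: \forall x \forall y \forall z ((x R^2 y \wedge x R^3 z) \to \exists w (y R^2 w \wedge z = w)).

\forall x \forall y \forall z ((x R^2 y \wedge x R^3 z) \to \exists w (y R^2 w \wedge z = w))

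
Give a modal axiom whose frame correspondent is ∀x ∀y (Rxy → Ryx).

s → □◇s

This is symmetry; the standard corresponding axiom is B: s → □◇s.
Suppose s→□◇s is valid. Take Rxy and set V(s)={x}. Then s at x, so □◇s at x, so ◇s at y, so some z with Ryz has s; z=x, i.e. Ryx.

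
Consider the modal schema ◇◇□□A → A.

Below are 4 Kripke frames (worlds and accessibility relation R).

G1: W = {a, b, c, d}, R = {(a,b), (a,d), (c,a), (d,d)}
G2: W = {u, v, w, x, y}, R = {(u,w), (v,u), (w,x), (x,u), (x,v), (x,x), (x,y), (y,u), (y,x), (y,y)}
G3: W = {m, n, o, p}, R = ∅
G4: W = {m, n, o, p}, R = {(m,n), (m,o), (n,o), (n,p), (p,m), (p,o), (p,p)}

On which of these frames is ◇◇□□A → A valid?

The schema corresponds to a generalized confluence (Geach) condition: ∀x ∀y (xR²y → ∃w (yR²w ∧ x = w)).
G1: fails — aR²d but no w with dR²w and a=w.
G2: fails — wR²u but no t with uR²t and w=t.
G3: ✓.
G4: fails — mR²o but no w with oR²w and m=w.
Valid on: G3.

G3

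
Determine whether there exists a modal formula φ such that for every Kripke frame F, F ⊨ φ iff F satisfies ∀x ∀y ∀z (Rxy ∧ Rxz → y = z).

This is a Sahlqvist condition; the CD axiom ◇q → □q defines it.

Yes, by ◇q → □q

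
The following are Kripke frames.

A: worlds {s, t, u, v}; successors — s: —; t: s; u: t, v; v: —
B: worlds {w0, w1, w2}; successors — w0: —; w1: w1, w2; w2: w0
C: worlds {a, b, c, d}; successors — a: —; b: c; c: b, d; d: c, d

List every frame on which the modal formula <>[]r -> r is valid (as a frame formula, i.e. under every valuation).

Frame correspondent (Sahlqvist): forall x forall y (Rxy -> Ryx) — i.e. symmetry.
A: fails — Ruv but not Rvu.
B: fails — Rw1w2 but not Rw2w1.
C: ✓.
Valid on: C.

C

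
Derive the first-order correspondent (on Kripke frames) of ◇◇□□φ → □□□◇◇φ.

∀x ∀y ∀z ((xR²y ∧ xR³z) → ∃w (yR²w ∧ zR²w))

This is a Sahlqvist (Geach-type) schema ◇^2□^2φ → □^3◇^2φ.
First-order correspondent: ∀x ∀y ∀z ((xR²y ∧ xR³z) → ∃w (yR²w ∧ zR²w)).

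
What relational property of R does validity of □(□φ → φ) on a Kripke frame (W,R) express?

shift-reflexivity

This is the T□ axiom.
It corresponds to shift-reflexivity: ∀x ∀y (Rxy → Ryy).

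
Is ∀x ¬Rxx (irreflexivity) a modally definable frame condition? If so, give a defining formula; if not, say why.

No

Modal frame validity is preserved under surjective bounded morphisms.
The 3-cycle (worlds w0,w1,w2 with w0→w1→w2→w0) is irreflexive, and the map sending every world to a single reflexive point • is a surjective bounded morphism (forth: every edge maps to (•,•); back: every world has a successor). So any modal formula valid on the 3-cycle is also valid on the reflexive point, which is not irreflexive.
Hence irreflexivity is not modally definable.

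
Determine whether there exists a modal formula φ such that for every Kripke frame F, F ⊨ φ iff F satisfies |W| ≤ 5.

No — not modally definable

Any modally definable frame class is closed under disjoint unions.
Any modal formula valid on each of 6 disjoint one-world frames is valid on their disjoint union (validity is preserved under disjoint unions). Each one-world frame has |W|=1≤5, but the union has |W|=6.
Hence having at most 5 worlds is not modally definable.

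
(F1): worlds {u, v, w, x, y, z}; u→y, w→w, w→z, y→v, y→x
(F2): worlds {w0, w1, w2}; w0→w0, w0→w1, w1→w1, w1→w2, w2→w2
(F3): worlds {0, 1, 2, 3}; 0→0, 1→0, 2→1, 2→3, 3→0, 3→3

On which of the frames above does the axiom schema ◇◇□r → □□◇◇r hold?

The schema corresponds to a generalized confluence (Geach) condition: ∀x ∀y ∀z ((xR²y ∧ xR²z) → ∃w (yRw ∧ zR²w)).
(F1): fails — uR²v, uR²v but no t with vRt and vR²t.
(F2): fails — w0R²w0, w0R²w2 but no w with w0Rw and w2R²w.
(F3): satisfies the condition.
Valid on: (F3).

(F3)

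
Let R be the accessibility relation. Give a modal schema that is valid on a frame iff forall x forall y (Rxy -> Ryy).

A defining formula is □(□ψ → ψ) (the T□ axiom).
Suppose □(□ψ→ψ) is valid. Take Rxy and set V(ψ)={w : Ryw}. Then at y, □ψ holds; since □(□ψ→ψ) at x, □ψ→ψ at y, so ψ at y, i.e. Ryy.

□(□ψ → ψ)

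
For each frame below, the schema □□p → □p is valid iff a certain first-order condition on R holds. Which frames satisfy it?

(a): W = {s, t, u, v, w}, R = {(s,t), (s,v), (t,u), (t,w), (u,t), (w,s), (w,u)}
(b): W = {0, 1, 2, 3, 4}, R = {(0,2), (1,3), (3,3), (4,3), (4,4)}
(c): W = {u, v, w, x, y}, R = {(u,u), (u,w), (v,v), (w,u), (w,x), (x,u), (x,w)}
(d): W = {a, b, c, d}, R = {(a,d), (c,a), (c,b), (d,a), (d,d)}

The schema corresponds to density: ∀x ∀y (Rxy → ∃z (Rxz ∧ Rzy)).
(a): fails — Rwu but no z with Rwz and Rzu.
(b): fails — R02 but no z with R0z and Rz2.
(c): fails — Rwx but no z with Rwz and Rzx.
(d): fails — Rcb but no z with Rcz and Rzb.

none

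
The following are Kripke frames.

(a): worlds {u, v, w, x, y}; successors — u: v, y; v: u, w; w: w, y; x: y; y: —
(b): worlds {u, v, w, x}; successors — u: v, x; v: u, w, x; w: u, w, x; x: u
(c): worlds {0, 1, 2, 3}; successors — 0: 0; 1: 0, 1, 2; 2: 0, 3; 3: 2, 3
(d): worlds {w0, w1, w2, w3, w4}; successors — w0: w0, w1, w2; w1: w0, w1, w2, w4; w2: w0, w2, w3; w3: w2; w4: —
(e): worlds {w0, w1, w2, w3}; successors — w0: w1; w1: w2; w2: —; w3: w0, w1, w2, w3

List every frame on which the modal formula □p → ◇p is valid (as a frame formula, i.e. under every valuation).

The schema corresponds to seriality: ∀x ∃y Rxy.
(a): fails — world y has no successor.
(b): holds.
(c): holds.
(d): fails — world w4 has no successor.
(e): fails — world w2 has no successor.
Valid on: (b), (c).

(b), (c)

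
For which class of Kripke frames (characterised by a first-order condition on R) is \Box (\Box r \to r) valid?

Shift-reflexivity

Suppose □(□r→r) is valid. Take Rxy and set V(r)={w : Ryw}. Then at y, □r holds; since □(□r→r) at x, □r→r at y, so r at y, i.e. Ryy.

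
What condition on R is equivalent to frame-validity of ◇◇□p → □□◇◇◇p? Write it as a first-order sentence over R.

∀x ∀y ∀z ((xR²y ∧ xR²z) → ∃w (yRw ∧ zR³w))

This is a Sahlqvist (Geach-type) schema ◇^2□^1p → □^2◇^3p.
First-order correspondent: ∀x ∀y ∀z ((xR²y ∧ xR²z) → ∃w (yRw ∧ zR³w)).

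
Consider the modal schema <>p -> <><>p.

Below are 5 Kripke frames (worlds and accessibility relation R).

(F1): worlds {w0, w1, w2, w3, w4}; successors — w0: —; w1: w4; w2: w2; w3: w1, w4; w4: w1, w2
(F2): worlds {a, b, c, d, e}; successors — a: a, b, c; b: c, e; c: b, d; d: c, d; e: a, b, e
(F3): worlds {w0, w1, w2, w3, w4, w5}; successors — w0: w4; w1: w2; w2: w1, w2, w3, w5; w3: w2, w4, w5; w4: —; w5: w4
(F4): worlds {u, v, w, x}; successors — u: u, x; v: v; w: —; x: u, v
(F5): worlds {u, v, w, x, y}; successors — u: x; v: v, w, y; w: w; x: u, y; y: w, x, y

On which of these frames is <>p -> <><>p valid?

The schema corresponds to a generalized confluence (Geach) condition: forall x forall y (xRy -> exists w (y = w & x R^2 w)).
(F1): fails — w1Rw4 but no w with w4=w and w1R²w.
(F2): fails — bRc but no w with c=w and bR²w.
(F3): fails — w0Rw4 but no w with w4=w and w0R²w.
(F4): holds.
(F5): fails — uRx but no t with x=t and uR²t.
Valid on: (F4).

(F4)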